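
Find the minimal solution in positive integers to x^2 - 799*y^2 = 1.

First expand sqrt(799) as a continued fraction. With x_i = (sqrt(799) + m_i)/d_i and (m_0, d_0) = (0, 1): a_0 = floor(sqrt(799)) = 28, since 28^2 = 784 <= 799 < 841 = 29^2.
Iterate m_{i+1} = d_i*a_i - m_i, d_{i+1} = (799 - m_{i+1}^2)/d_i, a_{i+1} = floor((a_0 + m_{i+1})/d_{i+1}):
  m_1 = 1*28 - 0 = 28, d_1 = (799 - 28^2)/1 = 15/1 = 15, a_1 = floor((28 + 28)/15) = 3.
  m_2 = 15*3 - 28 = 17, d_2 = (799 - 17^2)/15 = 510/15 = 34, a_2 = floor((28 + 17)/34) = 1.
  m_3 = 34*1 - 17 = 17, d_3 = (799 - 17^2)/34 = 510/34 = 15, a_3 = floor((28 + 17)/15) = 3.
  m_4 = 15*3 - 17 = 28, d_4 = (799 - 28^2)/15 = 15/15 = 1, a_4 = floor((28 + 28)/1) = 56.
  m_5 = 1*56 - 28 = 28, d_5 = (799 - 28^2)/1 = 15/1 = 15: (m_5, d_5) = (m_1, d_1) = (28, 15), so from here the quotients repeat a_1, ..., a_4; the period length is 4.
So sqrt(799) = [28; (3, 1, 3, 56)] with period length k = 4.
k is even, so the fundamental solution of x^2 - 799y^2 = 1 is (p_{k-1}, q_{k-1}) = (p_3, q_3); compute convergents through index 3.
Convergents (p_i = a_i*p_{i-1} + p_{i-2}, q_i = a_i*q_{i-1} + q_{i-2} with p_{-2}=0, p_{-1}=1, q_{-2}=1, q_{-1}=0):
  i=0: a_0=28, p_0 = 28*1 + 0 = 28, q_0 = 28*0 + 1 = 1.
  i=1: a_1=3, p_1 = 3*28 + 1 = 85, q_1 = 3*1 + 0 = 3.
  i=2: a_2=1, p_2 = 1*85 + 28 = 113, q_2 = 1*3 + 1 = 4.
  i=3: a_3=3, p_3 = 3*113 + 85 = 424, q_3 = 3*4 + 3 = 15.
Check: 424^2 - 799*15^2 = 179776 - 179775 = 1, so (x, y) = (424, 15) solves the equation, and by the theorem it is the least positive solution.

(x, y) = (424, 15)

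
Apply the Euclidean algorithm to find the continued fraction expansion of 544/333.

Run the Euclidean algorithm on 544 and 333; the successive quotients are the partial quotients a_0, a_1, ... (each step inverts the fractional part left over by the previous one):
  544 = 1*333 + 211, so a_0 = 1.
  333 = 1*211 + 122, so a_1 = 1.
  211 = 1*122 + 89, so a_2 = 1.
  122 = 1*89 + 33, so a_3 = 1.
  89 = 2*33 + 23, so a_4 = 2.
  33 = 1*23 + 10, so a_5 = 1.
  23 = 2*10 + 3, so a_6 = 2.
  10 = 3*3 + 1, so a_7 = 3.
  3 = 3*1 + 0, so a_8 = 3.
The remainder reaches 0 after 9 divisions, so the expansion has 9 partial quotients, read off in order.

[1; 1, 1, 1, 2, 1, 2, 3, 3]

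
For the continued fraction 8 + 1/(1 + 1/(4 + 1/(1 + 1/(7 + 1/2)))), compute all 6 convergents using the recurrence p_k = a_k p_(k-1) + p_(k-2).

Using the convergent recurrence p_i = a_i*p_{i-1} + p_{i-2}, q_i = a_i*q_{i-1} + q_{i-2} with p_{-2}=0, p_{-1}=1, q_{-2}=1, q_{-1}=0:
  i=0: a_0=8, p_0 = 8*1 + 0 = 8, q_0 = 8*0 + 1 = 1.
  i=1: a_1=1, p_1 = 1*8 + 1 = 9, q_1 = 1*1 + 0 = 1.
  i=2: a_2=4, p_2 = 4*9 + 8 = 44, q_2 = 4*1 + 1 = 5.
  i=3: a_3=1, p_3 = 1*44 + 9 = 53, q_3 = 1*5 + 1 = 6.
  i=4: a_4=7, p_4 = 7*53 + 44 = 415, q_4 = 7*6 + 5 = 47.
  i=5: a_5=2, p_5 = 2*415 + 53 = 883, q_5 = 2*47 + 6 = 100.

8/1, 9/1, 44/5, 53/6, 415/47, 883/100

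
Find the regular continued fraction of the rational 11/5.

[2; 5]

Run the Euclidean algorithm on 11 and 5; the successive quotients are the partial quotients a_0, a_1, ... (each step inverts the fractional part left over by the previous one):
  11 = 2*5 + 1, so a_0 = 2.
  5 = 5*1 + 0, so a_1 = 5.
The remainder reaches 0 after 2 divisions, so the expansion has 2 partial quotients, read off in order.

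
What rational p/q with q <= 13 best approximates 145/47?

Expand x = 145/47 as a continued fraction with the Euclidean algorithm:
  145 = 3*47 + 4, so a_0 = 3.
  47 = 11*4 + 3, so a_1 = 11.
  4 = 1*3 + 1, so a_2 = 1.
  3 = 3*1 + 0, so a_3 = 3.
so x = [3; 11, 1, 3].
Convergents (p_i = a_i*p_{i-1} + p_{i-2}, q_i = a_i*q_{i-1} + q_{i-2} with p_{-2}=0, p_{-1}=1, q_{-2}=1, q_{-1}=0), until the denominator exceeds 13:
  i=0: a_0=3, p_0 = 3*1 + 0 = 3, q_0 = 3*0 + 1 = 1.
  i=1: a_1=11, p_1 = 11*3 + 1 = 34, q_1 = 11*1 + 0 = 11.
  i=2: a_2=1, p_2 = 1*34 + 3 = 37, q_2 = 1*11 + 1 = 12.
  i=3: a_3=3, p_3 = 3*37 + 34 = 145, q_3 = 3*12 + 11 = 47.
q_3 = 47 > 13, so the last convergent with denominator <= 13 is p_2/q_2 = 37/12.
The closest fraction with denominator <= 13 is either p_2/q_2 or the intermediate fraction (k*p_2 + p_1)/(k*q_2 + q_1) with the largest k >= 1 whose denominator stays <= 13; these approach x as k grows, and every other convergent or intermediate fraction in range is farther away.
Largest k: floor((13 - q_1)/q_2) = floor((13 - 11)/12) = 0.
Since k = 0, no intermediate fraction beyond p_2/q_2 has denominator <= 13, so the convergent 37/12 is the closest (its error is |145*12 - 37*47|/(47*12) = 1/564).

37/12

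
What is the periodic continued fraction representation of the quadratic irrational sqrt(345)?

Write x_i = (sqrt(345) + m_i)/d_i with (m_0, d_0) = (0, 1). a_0 = floor(sqrt(345)) = 18, since 18^2 = 324 <= 345 < 361 = 19^2.
Iterate m_{i+1} = d_i*a_i - m_i, d_{i+1} = (345 - m_{i+1}^2)/d_i, a_{i+1} = floor((a_0 + m_{i+1})/d_{i+1}):
  m_1 = 1*18 - 0 = 18, d_1 = (345 - 18^2)/1 = 21/1 = 21, a_1 = floor((18 + 18)/21) = 1.
  m_2 = 21*1 - 18 = 3, d_2 = (345 - 3^2)/21 = 336/21 = 16, a_2 = floor((18 + 3)/16) = 1.
  m_3 = 16*1 - 3 = 13, d_3 = (345 - 13^2)/16 = 176/16 = 11, a_3 = floor((18 + 13)/11) = 2.
  m_4 = 11*2 - 13 = 9, d_4 = (345 - 9^2)/11 = 264/11 = 24, a_4 = floor((18 + 9)/24) = 1.
  m_5 = 24*1 - 9 = 15, d_5 = (345 - 15^2)/24 = 120/24 = 5, a_5 = floor((18 + 15)/5) = 6.
  m_6 = 5*6 - 15 = 15, d_6 = (345 - 15^2)/5 = 120/5 = 24, a_6 = floor((18 + 15)/24) = 1.
  m_7 = 24*1 - 15 = 9, d_7 = (345 - 9^2)/24 = 264/24 = 11, a_7 = floor((18 + 9)/11) = 2.
  m_8 = 11*2 - 9 = 13, d_8 = (345 - 13^2)/11 = 176/11 = 16, a_8 = floor((18 + 13)/16) = 1.
  m_9 = 16*1 - 13 = 3, d_9 = (345 - 3^2)/16 = 336/16 = 21, a_9 = floor((18 + 3)/21) = 1.
  m_10 = 21*1 - 3 = 18, d_10 = (345 - 18^2)/21 = 21/21 = 1, a_10 = floor((18 + 18)/1) = 36.
  m_11 = 1*36 - 18 = 18, d_11 = (345 - 18^2)/1 = 21/1 = 21: (m_11, d_11) = (m_1, d_1) = (18, 21), so from here the quotients repeat a_1, ..., a_10; the period length is 10.
Hence the expansion of sqrt(345) is a_0 = 18 followed by the repeating block 1, 1, 2, 1, 6, 1, 2, 1, 1, 36 (period 10).

[18; (1, 1, 2, 1, 6, 1, 2, 1, 1, 36)]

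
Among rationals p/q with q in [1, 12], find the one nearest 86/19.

50/11

Expand x = 86/19 as a continued fraction with the Euclidean algorithm:
  86 = 4*19 + 10, so a_0 = 4.
  19 = 1*10 + 9, so a_1 = 1.
  10 = 1*9 + 1, so a_2 = 1.
  9 = 9*1 + 0, so a_3 = 9.
so x = [4; 1, 1, 9].
Convergents (p_i = a_i*p_{i-1} + p_{i-2}, q_i = a_i*q_{i-1} + q_{i-2} with p_{-2}=0, p_{-1}=1, q_{-2}=1, q_{-1}=0), until the denominator exceeds 12:
  i=0: a_0=4, p_0 = 4*1 + 0 = 4, q_0 = 4*0 + 1 = 1.
  i=1: a_1=1, p_1 = 1*4 + 1 = 5, q_1 = 1*1 + 0 = 1.
  i=2: a_2=1, p_2 = 1*5 + 4 = 9, q_2 = 1*1 + 1 = 2.
  i=3: a_3=9, p_3 = 9*9 + 5 = 86, q_3 = 9*2 + 1 = 19.
q_3 = 19 > 12, so the last convergent with denominator <= 12 is p_2/q_2 = 9/2.
The closest fraction with denominator <= 12 is either p_2/q_2 or the intermediate fraction (k*p_2 + p_1)/(k*q_2 + q_1) with the largest k >= 1 whose denominator stays <= 12; these approach x as k grows, and every other convergent or intermediate fraction in range is farther away.
Largest k: floor((12 - q_1)/q_2) = floor((12 - 1)/2) = 5.
That gives (5*9 + 5)/(5*2 + 1) = 50/11.
Compare the errors: |x - 9/2| = |86*2 - 9*19|/(19*2) = 1/38, and |x - 50/11| = |86*11 - 50*19|/(19*11) = 4/209.
Cross-multiplying, 4*38 = 152 < 209 = 1*209, so 4/209 is smaller: the intermediate fraction 50/11 is closer to x than 9/2.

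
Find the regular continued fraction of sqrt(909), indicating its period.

[30; (6, 1, 2, 6, 2, 1, 6, 60)]

Write x_i = (sqrt(909) + m_i)/d_i with (m_0, d_0) = (0, 1). a_0 = floor(sqrt(909)) = 30, since 30^2 = 900 <= 909 < 961 = 31^2.
Iterate m_{i+1} = d_i*a_i - m_i, d_{i+1} = (909 - m_{i+1}^2)/d_i, a_{i+1} = floor((a_0 + m_{i+1})/d_{i+1}):
  m_1 = 1*30 - 0 = 30, d_1 = (909 - 30^2)/1 = 9/1 = 9, a_1 = floor((30 + 30)/9) = 6.
  m_2 = 9*6 - 30 = 24, d_2 = (909 - 24^2)/9 = 333/9 = 37, a_2 = floor((30 + 24)/37) = 1.
  m_3 = 37*1 - 24 = 13, d_3 = (909 - 13^2)/37 = 740/37 = 20, a_3 = floor((30 + 13)/20) = 2.
  m_4 = 20*2 - 13 = 27, d_4 = (909 - 27^2)/20 = 180/20 = 9, a_4 = floor((30 + 27)/9) = 6.
  m_5 = 9*6 - 27 = 27, d_5 = (909 - 27^2)/9 = 180/9 = 20, a_5 = floor((30 + 27)/20) = 2.
  m_6 = 20*2 - 27 = 13, d_6 = (909 - 13^2)/20 = 740/20 = 37, a_6 = floor((30 + 13)/37) = 1.
  m_7 = 37*1 - 13 = 24, d_7 = (909 - 24^2)/37 = 333/37 = 9, a_7 = floor((30 + 24)/9) = 6.
  m_8 = 9*6 - 24 = 30, d_8 = (909 - 30^2)/9 = 9/9 = 1, a_8 = floor((30 + 30)/1) = 60.
  m_9 = 1*60 - 30 = 30, d_9 = (909 - 30^2)/1 = 9/1 = 9: (m_9, d_9) = (m_1, d_1) = (30, 9), so from here the quotients repeat a_1, ..., a_8; the period length is 8.
Hence the expansion of sqrt(909) is a_0 = 30 followed by the repeating block 6, 1, 2, 6, 2, 1, 6, 60 (period 8).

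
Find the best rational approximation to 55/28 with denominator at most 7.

Expand x = 55/28 as a continued fraction with the Euclidean algorithm:
  55 = 1*28 + 27, so a_0 = 1.
  28 = 1*27 + 1, so a_1 = 1.
  27 = 27*1 + 0, so a_2 = 27.
so x = [1; 1, 27].
Convergents (p_i = a_i*p_{i-1} + p_{i-2}, q_i = a_i*q_{i-1} + q_{i-2} with p_{-2}=0, p_{-1}=1, q_{-2}=1, q_{-1}=0), until the denominator exceeds 7:
  i=0: a_0=1, p_0 = 1*1 + 0 = 1, q_0 = 1*0 + 1 = 1.
  i=1: a_1=1, p_1 = 1*1 + 1 = 2, q_1 = 1*1 + 0 = 1.
  i=2: a_2=27, p_2 = 27*2 + 1 = 55, q_2 = 27*1 + 1 = 28.
q_2 = 28 > 7, so the last convergent with denominator <= 7 is p_1/q_1 = 2/1.
The closest fraction with denominator <= 7 is either p_1/q_1 or the intermediate fraction (k*p_1 + p_0)/(k*q_1 + q_0) with the largest k >= 1 whose denominator stays <= 7; these approach x as k grows, and every other convergent or intermediate fraction in range is farther away.
Largest k: floor((7 - q_0)/q_1) = floor((7 - 1)/1) = 6.
That gives (6*2 + 1)/(6*1 + 1) = 13/7.
Compare the errors: |x - 2/1| = |55*1 - 2*28|/(28*1) = 1/28, and |x - 13/7| = |55*7 - 13*28|/(28*7) = 21/196.
Cross-multiplying, 1*196 = 196 < 588 = 21*28, so 1/28 is smaller: the convergent 2/1 is closer to x than 13/7.

2/1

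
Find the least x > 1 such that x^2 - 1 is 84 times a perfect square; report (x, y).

First expand sqrt(84) as a continued fraction. With x_i = (sqrt(84) + m_i)/d_i and (m_0, d_0) = (0, 1): a_0 = floor(sqrt(84)) = 9, since 9^2 = 81 <= 84 < 100 = 10^2.
Iterate m_{i+1} = d_i*a_i - m_i, d_{i+1} = (84 - m_{i+1}^2)/d_i, a_{i+1} = floor((a_0 + m_{i+1})/d_{i+1}):
  m_1 = 1*9 - 0 = 9, d_1 = (84 - 9^2)/1 = 3/1 = 3, a_1 = floor((9 + 9)/3) = 6.
  m_2 = 3*6 - 9 = 9, d_2 = (84 - 9^2)/3 = 3/3 = 1, a_2 = floor((9 + 9)/1) = 18.
  m_3 = 1*18 - 9 = 9, d_3 = (84 - 9^2)/1 = 3/1 = 3: (m_3, d_3) = (m_1, d_1) = (9, 3), so from here the quotients repeat a_1, a_2; the period length is 2.
So sqrt(84) = [9; (6, 18)] with period length k = 2.
k is even, so the fundamental solution of x^2 - 84y^2 = 1 is (p_{k-1}, q_{k-1}) = (p_1, q_1); compute convergents through index 1.
Convergents (p_i = a_i*p_{i-1} + p_{i-2}, q_i = a_i*q_{i-1} + q_{i-2} with p_{-2}=0, p_{-1}=1, q_{-2}=1, q_{-1}=0):
  i=0: a_0=9, p_0 = 9*1 + 0 = 9, q_0 = 9*0 + 1 = 1.
  i=1: a_1=6, p_1 = 6*9 + 1 = 55, q_1 = 6*1 + 0 = 6.
Check: 55^2 - 84*6^2 = 3025 - 3024 = 1, so (x, y) = (55, 6) solves the equation, and by the theorem it is the least positive solution.

(x, y) = (55, 6)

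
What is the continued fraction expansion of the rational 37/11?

[3; 2, 1, 3]

Run the Euclidean algorithm on 37 and 11; the successive quotients are the partial quotients a_0, a_1, ... (each step inverts the fractional part left over by the previous one):
  37 = 3*11 + 4, so a_0 = 3.
  11 = 2*4 + 3, so a_1 = 2.
  4 = 1*3 + 1, so a_2 = 1.
  3 = 3*1 + 0, so a_3 = 3.
The remainder reaches 0 after 4 divisions, so the expansion has 4 partial quotients, read off in order.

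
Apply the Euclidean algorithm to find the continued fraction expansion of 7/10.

Run the Euclidean algorithm on 7 and 10; the successive quotients are the partial quotients a_0, a_1, ... (each step inverts the fractional part left over by the previous one):
  7 = 0*10 + 7, so a_0 = 0.
  10 = 1*7 + 3, so a_1 = 1.
  7 = 2*3 + 1, so a_2 = 2.
  3 = 3*1 + 0, so a_3 = 3.
The remainder reaches 0 after 4 divisions, so the expansion has 4 partial quotients, read off in order.

[0; 1, 2, 3]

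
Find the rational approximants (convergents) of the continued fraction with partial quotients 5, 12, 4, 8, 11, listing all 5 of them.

Using the convergent recurrence p_i = a_i*p_{i-1} + p_{i-2}, q_i = a_i*q_{i-1} + q_{i-2} with p_{-2}=0, p_{-1}=1, q_{-2}=1, q_{-1}=0:
  i=0: a_0=5, p_0 = 5*1 + 0 = 5, q_0 = 5*0 + 1 = 1.
  i=1: a_1=12, p_1 = 12*5 + 1 = 61, q_1 = 12*1 + 0 = 12.
  i=2: a_2=4, p_2 = 4*61 + 5 = 249, q_2 = 4*12 + 1 = 49.
  i=3: a_3=8, p_3 = 8*249 + 61 = 2053, q_3 = 8*49 + 12 = 404.
  i=4: a_4=11, p_4 = 11*2053 + 249 = 22832, q_4 = 11*404 + 49 = 4493.

5/1, 61/12, 249/49, 2053/404, 22832/4493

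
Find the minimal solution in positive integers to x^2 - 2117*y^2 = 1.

First expand sqrt(2117) as a continued fraction. With x_i = (sqrt(2117) + m_i)/d_i and (m_0, d_0) = (0, 1): a_0 = floor(sqrt(2117)) = 46, since 46^2 = 2116 <= 2117 < 2209 = 47^2.
Iterate m_{i+1} = d_i*a_i - m_i, d_{i+1} = (2117 - m_{i+1}^2)/d_i, a_{i+1} = floor((a_0 + m_{i+1})/d_{i+1}):
  m_1 = 1*46 - 0 = 46, d_1 = (2117 - 46^2)/1 = 1/1 = 1, a_1 = floor((46 + 46)/1) = 92.
  m_2 = 1*92 - 46 = 46, d_2 = (2117 - 46^2)/1 = 1/1 = 1: (m_2, d_2) = (m_1, d_1) = (46, 1), so from here the quotient a_1 repeats; the period length is 1.
So sqrt(2117) = [46; (92)] with period length k = 1.
k is odd, so (p_{k-1}, q_{k-1}) only solves x^2 - 2117y^2 = -1 and the fundamental solution of x^2 - 2117y^2 = 1 is (p_{2k-1}, q_{2k-1}) = (p_1, q_1); compute convergents through index 1, running through the period twice.
Convergents (p_i = a_i*p_{i-1} + p_{i-2}, q_i = a_i*q_{i-1} + q_{i-2} with p_{-2}=0, p_{-1}=1, q_{-2}=1, q_{-1}=0):
  i=0: a_0=46, p_0 = 46*1 + 0 = 46, q_0 = 46*0 + 1 = 1.
  i=1: a_1=92, p_1 = 92*46 + 1 = 4233, q_1 = 92*1 + 0 = 92.
Indeed p_0^2 - 2117*q_0^2 = 2116 - 2117 = -1, not +1.
Check: 4233^2 - 2117*92^2 = 17918289 - 17918288 = 1, so (x, y) = (4233, 92) solves the equation, and by the theorem it is the least positive solution.

(x, y) = (4233, 92)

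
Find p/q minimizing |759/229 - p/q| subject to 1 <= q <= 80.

116/35

Expand x = 759/229 as a continued fraction with the Euclidean algorithm:
  759 = 3*229 + 72, so a_0 = 3.
  229 = 3*72 + 13, so a_1 = 3.
  72 = 5*13 + 7, so a_2 = 5.
  13 = 1*7 + 6, so a_3 = 1.
  7 = 1*6 + 1, so a_4 = 1.
  6 = 6*1 + 0, so a_5 = 6.
so x = [3; 3, 5, 1, 1, 6].
Convergents (p_i = a_i*p_{i-1} + p_{i-2}, q_i = a_i*q_{i-1} + q_{i-2} with p_{-2}=0, p_{-1}=1, q_{-2}=1, q_{-1}=0), until the denominator exceeds 80:
  i=0: a_0=3, p_0 = 3*1 + 0 = 3, q_0 = 3*0 + 1 = 1.
  i=1: a_1=3, p_1 = 3*3 + 1 = 10, q_1 = 3*1 + 0 = 3.
  i=2: a_2=5, p_2 = 5*10 + 3 = 53, q_2 = 5*3 + 1 = 16.
  i=3: a_3=1, p_3 = 1*53 + 10 = 63, q_3 = 1*16 + 3 = 19.
  i=4: a_4=1, p_4 = 1*63 + 53 = 116, q_4 = 1*19 + 16 = 35.
  i=5: a_5=6, p_5 = 6*116 + 63 = 759, q_5 = 6*35 + 19 = 229.
q_5 = 229 > 80, so the last convergent with denominator <= 80 is p_4/q_4 = 116/35.
The closest fraction with denominator <= 80 is either p_4/q_4 or the intermediate fraction (k*p_4 + p_3)/(k*q_4 + q_3) with the largest k >= 1 whose denominator stays <= 80; these approach x as k grows, and every other convergent or intermediate fraction in range is farther away.
Largest k: floor((80 - q_3)/q_4) = floor((80 - 19)/35) = 1.
That gives (1*116 + 63)/(1*35 + 19) = 179/54.
Compare the errors: |x - 116/35| = |759*35 - 116*229|/(229*35) = 1/8015, and |x - 179/54| = |759*54 - 179*229|/(229*54) = 5/12366.
Cross-multiplying, 1*12366 = 12366 < 40075 = 5*8015, so 1/8015 is smaller: the convergent 116/35 is closer to x than 179/54.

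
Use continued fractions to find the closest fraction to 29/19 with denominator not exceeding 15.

23/15

Expand x = 29/19 as a continued fraction with the Euclidean algorithm:
  29 = 1*19 + 10, so a_0 = 1.
  19 = 1*10 + 9, so a_1 = 1.
  10 = 1*9 + 1, so a_2 = 1.
  9 = 9*1 + 0, so a_3 = 9.
so x = [1; 1, 1, 9].
Convergents (p_i = a_i*p_{i-1} + p_{i-2}, q_i = a_i*q_{i-1} + q_{i-2} with p_{-2}=0, p_{-1}=1, q_{-2}=1, q_{-1}=0), until the denominator exceeds 15:
  i=0: a_0=1, p_0 = 1*1 + 0 = 1, q_0 = 1*0 + 1 = 1.
  i=1: a_1=1, p_1 = 1*1 + 1 = 2, q_1 = 1*1 + 0 = 1.
  i=2: a_2=1, p_2 = 1*2 + 1 = 3, q_2 = 1*1 + 1 = 2.
  i=3: a_3=9, p_3 = 9*3 + 2 = 29, q_3 = 9*2 + 1 = 19.
q_3 = 19 > 15, so the last convergent with denominator <= 15 is p_2/q_2 = 3/2.
The closest fraction with denominator <= 15 is either p_2/q_2 or the intermediate fraction (k*p_2 + p_1)/(k*q_2 + q_1) with the largest k >= 1 whose denominator stays <= 15; these approach x as k grows, and every other convergent or intermediate fraction in range is farther away.
Largest k: floor((15 - q_1)/q_2) = floor((15 - 1)/2) = 7.
That gives (7*3 + 2)/(7*2 + 1) = 23/15.
Compare the errors: |x - 3/2| = |29*2 - 3*19|/(19*2) = 1/38, and |x - 23/15| = |29*15 - 23*19|/(19*15) = 2/285.
Cross-multiplying, 2*38 = 76 < 285 = 1*285, so 2/285 is smaller: the intermediate fraction 23/15 is closer to x than 3/2.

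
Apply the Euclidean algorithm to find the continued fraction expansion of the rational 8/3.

[2; 1, 2]

Run the Euclidean algorithm on 8 and 3; the successive quotients are the partial quotients a_0, a_1, ... (each step inverts the fractional part left over by the previous one):
  8 = 2*3 + 2, so a_0 = 2.
  3 = 1*2 + 1, so a_1 = 1.
  2 = 2*1 + 0, so a_2 = 2.
The remainder reaches 0 after 3 divisions, so the expansion has 3 partial quotients, read off in order.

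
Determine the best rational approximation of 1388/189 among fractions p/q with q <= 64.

Expand x = 1388/189 as a continued fraction with the Euclidean algorithm:
  1388 = 7*189 + 65, so a_0 = 7.
  189 = 2*65 + 59, so a_1 = 2.
  65 = 1*59 + 6, so a_2 = 1.
  59 = 9*6 + 5, so a_3 = 9.
  6 = 1*5 + 1, so a_4 = 1.
  5 = 5*1 + 0, so a_5 = 5.
so x = [7; 2, 1, 9, 1, 5].
Convergents (p_i = a_i*p_{i-1} + p_{i-2}, q_i = a_i*q_{i-1} + q_{i-2} with p_{-2}=0, p_{-1}=1, q_{-2}=1, q_{-1}=0), until the denominator exceeds 64:
  i=0: a_0=7, p_0 = 7*1 + 0 = 7, q_0 = 7*0 + 1 = 1.
  i=1: a_1=2, p_1 = 2*7 + 1 = 15, q_1 = 2*1 + 0 = 2.
  i=2: a_2=1, p_2 = 1*15 + 7 = 22, q_2 = 1*2 + 1 = 3.
  i=3: a_3=9, p_3 = 9*22 + 15 = 213, q_3 = 9*3 + 2 = 29.
  i=4: a_4=1, p_4 = 1*213 + 22 = 235, q_4 = 1*29 + 3 = 32.
  i=5: a_5=5, p_5 = 5*235 + 213 = 1388, q_5 = 5*32 + 29 = 189.
q_5 = 189 > 64, so the last convergent with denominator <= 64 is p_4/q_4 = 235/32.
The closest fraction with denominator <= 64 is either p_4/q_4 or the intermediate fraction (k*p_4 + p_3)/(k*q_4 + q_3) with the largest k >= 1 whose denominator stays <= 64; these approach x as k grows, and every other convergent or intermediate fraction in range is farther away.
Largest k: floor((64 - q_3)/q_4) = floor((64 - 29)/32) = 1.
That gives (1*235 + 213)/(1*32 + 29) = 448/61.
Compare the errors: |x - 235/32| = |1388*32 - 235*189|/(189*32) = 1/6048, and |x - 448/61| = |1388*61 - 448*189|/(189*61) = 4/11529.
Cross-multiplying, 1*11529 = 11529 < 24192 = 4*6048, so 1/6048 is smaller: the convergent 235/32 is closer to x than 448/61.

235/32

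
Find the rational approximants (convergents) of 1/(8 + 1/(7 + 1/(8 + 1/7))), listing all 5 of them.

0/1, 1/8, 7/57, 57/464, 406/3305

Using the convergent recurrence p_i = a_i*p_{i-1} + p_{i-2}, q_i = a_i*q_{i-1} + q_{i-2} with p_{-2}=0, p_{-1}=1, q_{-2}=1, q_{-1}=0:
  i=0: a_0=0, p_0 = 0*1 + 0 = 0, q_0 = 0*0 + 1 = 1.
  i=1: a_1=8, p_1 = 8*0 + 1 = 1, q_1 = 8*1 + 0 = 8.
  i=2: a_2=7, p_2 = 7*1 + 0 = 7, q_2 = 7*8 + 1 = 57.
  i=3: a_3=8, p_3 = 8*7 + 1 = 57, q_3 = 8*57 + 8 = 464.
  i=4: a_4=7, p_4 = 7*57 + 7 = 406, q_4 = 7*464 + 57 = 3305.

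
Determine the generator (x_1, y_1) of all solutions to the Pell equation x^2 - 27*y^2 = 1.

First expand sqrt(27) as a continued fraction. With x_i = (sqrt(27) + m_i)/d_i and (m_0, d_0) = (0, 1): a_0 = floor(sqrt(27)) = 5, since 5^2 = 25 <= 27 < 36 = 6^2.
Iterate m_{i+1} = d_i*a_i - m_i, d_{i+1} = (27 - m_{i+1}^2)/d_i, a_{i+1} = floor((a_0 + m_{i+1})/d_{i+1}):
  m_1 = 1*5 - 0 = 5, d_1 = (27 - 5^2)/1 = 2/1 = 2, a_1 = floor((5 + 5)/2) = 5.
  m_2 = 2*5 - 5 = 5, d_2 = (27 - 5^2)/2 = 2/2 = 1, a_2 = floor((5 + 5)/1) = 10.
  m_3 = 1*10 - 5 = 5, d_3 = (27 - 5^2)/1 = 2/1 = 2: (m_3, d_3) = (m_1, d_1) = (5, 2), so from here the quotients repeat a_1, a_2; the period length is 2.
So sqrt(27) = [5; (5, 10)] with period length k = 2.
k is even, so the fundamental solution of x^2 - 27y^2 = 1 is (p_{k-1}, q_{k-1}) = (p_1, q_1); compute convergents through index 1.
Convergents (p_i = a_i*p_{i-1} + p_{i-2}, q_i = a_i*q_{i-1} + q_{i-2} with p_{-2}=0, p_{-1}=1, q_{-2}=1, q_{-1}=0):
  i=0: a_0=5, p_0 = 5*1 + 0 = 5, q_0 = 5*0 + 1 = 1.
  i=1: a_1=5, p_1 = 5*5 + 1 = 26, q_1 = 5*1 + 0 = 5.
Check: 26^2 - 27*5^2 = 676 - 675 = 1, so (x, y) = (26, 5) solves the equation, and by the theorem it is the least positive solution.

(x, y) = (26, 5)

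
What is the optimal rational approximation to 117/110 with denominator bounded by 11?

12/11

Expand x = 117/110 as a continued fraction with the Euclidean algorithm:
  117 = 1*110 + 7, so a_0 = 1.
  110 = 15*7 + 5, so a_1 = 15.
  7 = 1*5 + 2, so a_2 = 1.
  5 = 2*2 + 1, so a_3 = 2.
  2 = 2*1 + 0, so a_4 = 2.
so x = [1; 15, 1, 2, 2].
Convergents (p_i = a_i*p_{i-1} + p_{i-2}, q_i = a_i*q_{i-1} + q_{i-2} with p_{-2}=0, p_{-1}=1, q_{-2}=1, q_{-1}=0), until the denominator exceeds 11:
  i=0: a_0=1, p_0 = 1*1 + 0 = 1, q_0 = 1*0 + 1 = 1.
  i=1: a_1=15, p_1 = 15*1 + 1 = 16, q_1 = 15*1 + 0 = 15.
q_1 = 15 > 11, so the last convergent with denominator <= 11 is p_0/q_0 = 1/1.
The closest fraction with denominator <= 11 is either p_0/q_0 or the intermediate fraction (k*p_0 + p_{-1})/(k*q_0 + q_{-1}) with the largest k >= 1 whose denominator stays <= 11; these approach x as k grows, and every other convergent or intermediate fraction in range is farther away.
Largest k: floor((11 - q_{-1})/q_0) = floor((11 - 0)/1) = 11 (using the seeds p_{-1} = 1, q_{-1} = 0).
That gives (11*1 + 1)/(11*1 + 0) = 12/11.
Compare the errors: |x - 1/1| = |117*1 - 1*110|/(110*1) = 7/110, and |x - 12/11| = |117*11 - 12*110|/(110*11) = 33/1210.
Cross-multiplying, 33*110 = 3630 < 8470 = 7*1210, so 33/1210 is smaller: the intermediate fraction 12/11 is closer to x than 1/1.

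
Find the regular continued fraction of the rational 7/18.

[0; 2, 1, 1, 3]

Run the Euclidean algorithm on 7 and 18; the successive quotients are the partial quotients a_0, a_1, ... (each step inverts the fractional part left over by the previous one):
  7 = 0*18 + 7, so a_0 = 0.
  18 = 2*7 + 4, so a_1 = 2.
  7 = 1*4 + 3, so a_2 = 1.
  4 = 1*3 + 1, so a_3 = 1.
  3 = 3*1 + 0, so a_4 = 3.
The remainder reaches 0 after 5 divisions, so the expansion has 5 partial quotients, read off in order.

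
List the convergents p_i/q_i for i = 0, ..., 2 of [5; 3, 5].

5/1, 16/3, 85/16

Using the convergent recurrence p_i = a_i*p_{i-1} + p_{i-2}, q_i = a_i*q_{i-1} + q_{i-2} with p_{-2}=0, p_{-1}=1, q_{-2}=1, q_{-1}=0:
  i=0: a_0=5, p_0 = 5*1 + 0 = 5, q_0 = 5*0 + 1 = 1.
  i=1: a_1=3, p_1 = 3*5 + 1 = 16, q_1 = 3*1 + 0 = 3.
  i=2: a_2=5, p_2 = 5*16 + 5 = 85, q_2 = 5*3 + 1 = 16.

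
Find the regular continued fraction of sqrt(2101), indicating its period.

[45; (1, 5, 8, 5, 1, 90)]

Write x_i = (sqrt(2101) + m_i)/d_i with (m_0, d_0) = (0, 1). a_0 = floor(sqrt(2101)) = 45, since 45^2 = 2025 <= 2101 < 2116 = 46^2.
Iterate m_{i+1} = d_i*a_i - m_i, d_{i+1} = (2101 - m_{i+1}^2)/d_i, a_{i+1} = floor((a_0 + m_{i+1})/d_{i+1}):
  m_1 = 1*45 - 0 = 45, d_1 = (2101 - 45^2)/1 = 76/1 = 76, a_1 = floor((45 + 45)/76) = 1.
  m_2 = 76*1 - 45 = 31, d_2 = (2101 - 31^2)/76 = 1140/76 = 15, a_2 = floor((45 + 31)/15) = 5.
  m_3 = 15*5 - 31 = 44, d_3 = (2101 - 44^2)/15 = 165/15 = 11, a_3 = floor((45 + 44)/11) = 8.
  m_4 = 11*8 - 44 = 44, d_4 = (2101 - 44^2)/11 = 165/11 = 15, a_4 = floor((45 + 44)/15) = 5.
  m_5 = 15*5 - 44 = 31, d_5 = (2101 - 31^2)/15 = 1140/15 = 76, a_5 = floor((45 + 31)/76) = 1.
  m_6 = 76*1 - 31 = 45, d_6 = (2101 - 45^2)/76 = 76/76 = 1, a_6 = floor((45 + 45)/1) = 90.
  m_7 = 1*90 - 45 = 45, d_7 = (2101 - 45^2)/1 = 76/1 = 76: (m_7, d_7) = (m_1, d_1) = (45, 76), so from here the quotients repeat a_1, ..., a_6; the period length is 6.
Hence the expansion of sqrt(2101) is a_0 = 45 followed by the repeating block 1, 5, 8, 5, 1, 90 (period 6).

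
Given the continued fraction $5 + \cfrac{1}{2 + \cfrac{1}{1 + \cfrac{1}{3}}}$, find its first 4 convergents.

Using the convergent recurrence p_i = a_i*p_{i-1} + p_{i-2}, q_i = a_i*q_{i-1} + q_{i-2} with p_{-2}=0, p_{-1}=1, q_{-2}=1, q_{-1}=0:
  i=0: a_0=5, p_0 = 5*1 + 0 = 5, q_0 = 5*0 + 1 = 1.
  i=1: a_1=2, p_1 = 2*5 + 1 = 11, q_1 = 2*1 + 0 = 2.
  i=2: a_2=1, p_2 = 1*11 + 5 = 16, q_2 = 1*2 + 1 = 3.
  i=3: a_3=3, p_3 = 3*16 + 11 = 59, q_3 = 3*3 + 2 = 11.

5/1, 11/2, 16/3, 59/11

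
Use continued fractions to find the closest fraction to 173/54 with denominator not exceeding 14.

Expand x = 173/54 as a continued fraction with the Euclidean algorithm:
  173 = 3*54 + 11, so a_0 = 3.
  54 = 4*11 + 10, so a_1 = 4.
  11 = 1*10 + 1, so a_2 = 1.
  10 = 10*1 + 0, so a_3 = 10.
so x = [3; 4, 1, 10].
Convergents (p_i = a_i*p_{i-1} + p_{i-2}, q_i = a_i*q_{i-1} + q_{i-2} with p_{-2}=0, p_{-1}=1, q_{-2}=1, q_{-1}=0), until the denominator exceeds 14:
  i=0: a_0=3, p_0 = 3*1 + 0 = 3, q_0 = 3*0 + 1 = 1.
  i=1: a_1=4, p_1 = 4*3 + 1 = 13, q_1 = 4*1 + 0 = 4.
  i=2: a_2=1, p_2 = 1*13 + 3 = 16, q_2 = 1*4 + 1 = 5.
  i=3: a_3=10, p_3 = 10*16 + 13 = 173, q_3 = 10*5 + 4 = 54.
q_3 = 54 > 14, so the last convergent with denominator <= 14 is p_2/q_2 = 16/5.
The closest fraction with denominator <= 14 is either p_2/q_2 or the intermediate fraction (k*p_2 + p_1)/(k*q_2 + q_1) with the largest k >= 1 whose denominator stays <= 14; these approach x as k grows, and every other convergent or intermediate fraction in range is farther away.
Largest k: floor((14 - q_1)/q_2) = floor((14 - 4)/5) = 2.
That gives (2*16 + 13)/(2*5 + 4) = 45/14.
Compare the errors: |x - 16/5| = |173*5 - 16*54|/(54*5) = 1/270, and |x - 45/14| = |173*14 - 45*54|/(54*14) = 8/756.
Cross-multiplying, 1*756 = 756 < 2160 = 8*270, so 1/270 is smaller: the convergent 16/5 is closer to x than 45/14.

16/5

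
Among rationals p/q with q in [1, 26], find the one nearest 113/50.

Expand x = 113/50 as a continued fraction with the Euclidean algorithm:
  113 = 2*50 + 13, so a_0 = 2.
  50 = 3*13 + 11, so a_1 = 3.
  13 = 1*11 + 2, so a_2 = 1.
  11 = 5*2 + 1, so a_3 = 5.
  2 = 2*1 + 0, so a_4 = 2.
so x = [2; 3, 1, 5, 2].
Convergents (p_i = a_i*p_{i-1} + p_{i-2}, q_i = a_i*q_{i-1} + q_{i-2} with p_{-2}=0, p_{-1}=1, q_{-2}=1, q_{-1}=0), until the denominator exceeds 26:
  i=0: a_0=2, p_0 = 2*1 + 0 = 2, q_0 = 2*0 + 1 = 1.
  i=1: a_1=3, p_1 = 3*2 + 1 = 7, q_1 = 3*1 + 0 = 3.
  i=2: a_2=1, p_2 = 1*7 + 2 = 9, q_2 = 1*3 + 1 = 4.
  i=3: a_3=5, p_3 = 5*9 + 7 = 52, q_3 = 5*4 + 3 = 23.
  i=4: a_4=2, p_4 = 2*52 + 9 = 113, q_4 = 2*23 + 4 = 50.
q_4 = 50 > 26, so the last convergent with denominator <= 26 is p_3/q_3 = 52/23.
The closest fraction with denominator <= 26 is either p_3/q_3 or the intermediate fraction (k*p_3 + p_2)/(k*q_3 + q_2) with the largest k >= 1 whose denominator stays <= 26; these approach x as k grows, and every other convergent or intermediate fraction in range is farther away.
Largest k: floor((26 - q_2)/q_3) = floor((26 - 4)/23) = 0.
Since k = 0, no intermediate fraction beyond p_3/q_3 has denominator <= 26, so the convergent 52/23 is the closest (its error is |113*23 - 52*50|/(50*23) = 1/1150).

52/23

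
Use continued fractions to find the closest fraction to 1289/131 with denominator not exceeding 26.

Expand x = 1289/131 as a continued fraction with the Euclidean algorithm:
  1289 = 9*131 + 110, so a_0 = 9.
  131 = 1*110 + 21, so a_1 = 1.
  110 = 5*21 + 5, so a_2 = 5.
  21 = 4*5 + 1, so a_3 = 4.
  5 = 5*1 + 0, so a_4 = 5.
so x = [9; 1, 5, 4, 5].
Convergents (p_i = a_i*p_{i-1} + p_{i-2}, q_i = a_i*q_{i-1} + q_{i-2} with p_{-2}=0, p_{-1}=1, q_{-2}=1, q_{-1}=0), until the denominator exceeds 26:
  i=0: a_0=9, p_0 = 9*1 + 0 = 9, q_0 = 9*0 + 1 = 1.
  i=1: a_1=1, p_1 = 1*9 + 1 = 10, q_1 = 1*1 + 0 = 1.
  i=2: a_2=5, p_2 = 5*10 + 9 = 59, q_2 = 5*1 + 1 = 6.
  i=3: a_3=4, p_3 = 4*59 + 10 = 246, q_3 = 4*6 + 1 = 25.
  i=4: a_4=5, p_4 = 5*246 + 59 = 1289, q_4 = 5*25 + 6 = 131.
q_4 = 131 > 26, so the last convergent with denominator <= 26 is p_3/q_3 = 246/25.
The closest fraction with denominator <= 26 is either p_3/q_3 or the intermediate fraction (k*p_3 + p_2)/(k*q_3 + q_2) with the largest k >= 1 whose denominator stays <= 26; these approach x as k grows, and every other convergent or intermediate fraction in range is farther away.
Largest k: floor((26 - q_2)/q_3) = floor((26 - 6)/25) = 0.
Since k = 0, no intermediate fraction beyond p_3/q_3 has denominator <= 26, so the convergent 246/25 is the closest (its error is |1289*25 - 246*131|/(131*25) = 1/3275).

246/25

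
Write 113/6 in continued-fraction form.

Run the Euclidean algorithm on 113 and 6; the successive quotients are the partial quotients a_0, a_1, ... (each step inverts the fractional part left over by the previous one):
  113 = 18*6 + 5, so a_0 = 18.
  6 = 1*5 + 1, so a_1 = 1.
  5 = 5*1 + 0, so a_2 = 5.
The remainder reaches 0 after 3 divisions, so the expansion has 3 partial quotients, read off in order.

[18; 1, 5]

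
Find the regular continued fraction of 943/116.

[8; 7, 1, 2, 1, 3]

Run the Euclidean algorithm on 943 and 116; the successive quotients are the partial quotients a_0, a_1, ... (each step inverts the fractional part left over by the previous one):
  943 = 8*116 + 15, so a_0 = 8.
  116 = 7*15 + 11, so a_1 = 7.
  15 = 1*11 + 4, so a_2 = 1.
  11 = 2*4 + 3, so a_3 = 2.
  4 = 1*3 + 1, so a_4 = 1.
  3 = 3*1 + 0, so a_5 = 3.
The remainder reaches 0 after 6 divisions, so the expansion has 6 partial quotients, read off in order.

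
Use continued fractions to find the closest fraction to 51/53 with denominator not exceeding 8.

Expand x = 51/53 as a continued fraction with the Euclidean algorithm:
  51 = 0*53 + 51, so a_0 = 0.
  53 = 1*51 + 2, so a_1 = 1.
  51 = 25*2 + 1, so a_2 = 25.
  2 = 2*1 + 0, so a_3 = 2.
so x = [0; 1, 25, 2].
Convergents (p_i = a_i*p_{i-1} + p_{i-2}, q_i = a_i*q_{i-1} + q_{i-2} with p_{-2}=0, p_{-1}=1, q_{-2}=1, q_{-1}=0), until the denominator exceeds 8:
  i=0: a_0=0, p_0 = 0*1 + 0 = 0, q_0 = 0*0 + 1 = 1.
  i=1: a_1=1, p_1 = 1*0 + 1 = 1, q_1 = 1*1 + 0 = 1.
  i=2: a_2=25, p_2 = 25*1 + 0 = 25, q_2 = 25*1 + 1 = 26.
q_2 = 26 > 8, so the last convergent with denominator <= 8 is p_1/q_1 = 1/1.
The closest fraction with denominator <= 8 is either p_1/q_1 or the intermediate fraction (k*p_1 + p_0)/(k*q_1 + q_0) with the largest k >= 1 whose denominator stays <= 8; these approach x as k grows, and every other convergent or intermediate fraction in range is farther away.
Largest k: floor((8 - q_0)/q_1) = floor((8 - 1)/1) = 7.
That gives (7*1 + 0)/(7*1 + 1) = 7/8.
Compare the errors: |x - 1/1| = |51*1 - 1*53|/(53*1) = 2/53, and |x - 7/8| = |51*8 - 7*53|/(53*8) = 37/424.
Cross-multiplying, 2*424 = 848 < 1961 = 37*53, so 2/53 is smaller: the convergent 1/1 is closer to x than 7/8.

1/1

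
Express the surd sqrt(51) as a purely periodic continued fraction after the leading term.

Write x_i = (sqrt(51) + m_i)/d_i with (m_0, d_0) = (0, 1). a_0 = floor(sqrt(51)) = 7, since 7^2 = 49 <= 51 < 64 = 8^2.
Iterate m_{i+1} = d_i*a_i - m_i, d_{i+1} = (51 - m_{i+1}^2)/d_i, a_{i+1} = floor((a_0 + m_{i+1})/d_{i+1}):
  m_1 = 1*7 - 0 = 7, d_1 = (51 - 7^2)/1 = 2/1 = 2, a_1 = floor((7 + 7)/2) = 7.
  m_2 = 2*7 - 7 = 7, d_2 = (51 - 7^2)/2 = 2/2 = 1, a_2 = floor((7 + 7)/1) = 14.
  m_3 = 1*14 - 7 = 7, d_3 = (51 - 7^2)/1 = 2/1 = 2: (m_3, d_3) = (m_1, d_1) = (7, 2), so from here the quotients repeat a_1, a_2; the period length is 2.
Hence the expansion of sqrt(51) is a_0 = 7 followed by the repeating block 7, 14 (period 2).

[7; (7, 14)]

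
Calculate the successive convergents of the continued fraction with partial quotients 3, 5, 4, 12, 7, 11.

3/1, 16/5, 67/21, 820/257, 5807/1820, 64697/20277

Using the convergent recurrence p_i = a_i*p_{i-1} + p_{i-2}, q_i = a_i*q_{i-1} + q_{i-2} with p_{-2}=0, p_{-1}=1, q_{-2}=1, q_{-1}=0:
  i=0: a_0=3, p_0 = 3*1 + 0 = 3, q_0 = 3*0 + 1 = 1.
  i=1: a_1=5, p_1 = 5*3 + 1 = 16, q_1 = 5*1 + 0 = 5.
  i=2: a_2=4, p_2 = 4*16 + 3 = 67, q_2 = 4*5 + 1 = 21.
  i=3: a_3=12, p_3 = 12*67 + 16 = 820, q_3 = 12*21 + 5 = 257.
  i=4: a_4=7, p_4 = 7*820 + 67 = 5807, q_4 = 7*257 + 21 = 1820.
  i=5: a_5=11, p_5 = 11*5807 + 820 = 64697, q_5 = 11*1820 + 257 = 20277.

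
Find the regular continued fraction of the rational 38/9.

Run the Euclidean algorithm on 38 and 9; the successive quotients are the partial quotients a_0, a_1, ... (each step inverts the fractional part left over by the previous one):
  38 = 4*9 + 2, so a_0 = 4.
  9 = 4*2 + 1, so a_1 = 4.
  2 = 2*1 + 0, so a_2 = 2.
The remainder reaches 0 after 3 divisions, so the expansion has 3 partial quotients, read off in order.

[4; 4, 2]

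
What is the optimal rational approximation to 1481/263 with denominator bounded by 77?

107/19

Expand x = 1481/263 as a continued fraction with the Euclidean algorithm:
  1481 = 5*263 + 166, so a_0 = 5.
  263 = 1*166 + 97, so a_1 = 1.
  166 = 1*97 + 69, so a_2 = 1.
  97 = 1*69 + 28, so a_3 = 1.
  69 = 2*28 + 13, so a_4 = 2.
  28 = 2*13 + 2, so a_5 = 2.
  13 = 6*2 + 1, so a_6 = 6.
  2 = 2*1 + 0, so a_7 = 2.
so x = [5; 1, 1, 1, 2, 2, 6, 2].
Convergents (p_i = a_i*p_{i-1} + p_{i-2}, q_i = a_i*q_{i-1} + q_{i-2} with p_{-2}=0, p_{-1}=1, q_{-2}=1, q_{-1}=0), until the denominator exceeds 77:
  i=0: a_0=5, p_0 = 5*1 + 0 = 5, q_0 = 5*0 + 1 = 1.
  i=1: a_1=1, p_1 = 1*5 + 1 = 6, q_1 = 1*1 + 0 = 1.
  i=2: a_2=1, p_2 = 1*6 + 5 = 11, q_2 = 1*1 + 1 = 2.
  i=3: a_3=1, p_3 = 1*11 + 6 = 17, q_3 = 1*2 + 1 = 3.
  i=4: a_4=2, p_4 = 2*17 + 11 = 45, q_4 = 2*3 + 2 = 8.
  i=5: a_5=2, p_5 = 2*45 + 17 = 107, q_5 = 2*8 + 3 = 19.
  i=6: a_6=6, p_6 = 6*107 + 45 = 687, q_6 = 6*19 + 8 = 122.
q_6 = 122 > 77, so the last convergent with denominator <= 77 is p_5/q_5 = 107/19.
The closest fraction with denominator <= 77 is either p_5/q_5 or the intermediate fraction (k*p_5 + p_4)/(k*q_5 + q_4) with the largest k >= 1 whose denominator stays <= 77; these approach x as k grows, and every other convergent or intermediate fraction in range is farther away.
Largest k: floor((77 - q_4)/q_5) = floor((77 - 8)/19) = 3.
That gives (3*107 + 45)/(3*19 + 8) = 366/65.
Compare the errors: |x - 107/19| = |1481*19 - 107*263|/(263*19) = 2/4997, and |x - 366/65| = |1481*65 - 366*263|/(263*65) = 7/17095.
Cross-multiplying, 2*17095 = 34190 < 34979 = 7*4997, so 2/4997 is smaller: the convergent 107/19 is closer to x than 366/65.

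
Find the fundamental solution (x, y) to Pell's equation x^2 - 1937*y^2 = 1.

First expand sqrt(1937) as a continued fraction. With x_i = (sqrt(1937) + m_i)/d_i and (m_0, d_0) = (0, 1): a_0 = floor(sqrt(1937)) = 44, since 44^2 = 1936 <= 1937 < 2025 = 45^2.
Iterate m_{i+1} = d_i*a_i - m_i, d_{i+1} = (1937 - m_{i+1}^2)/d_i, a_{i+1} = floor((a_0 + m_{i+1})/d_{i+1}):
  m_1 = 1*44 - 0 = 44, d_1 = (1937 - 44^2)/1 = 1/1 = 1, a_1 = floor((44 + 44)/1) = 88.
  m_2 = 1*88 - 44 = 44, d_2 = (1937 - 44^2)/1 = 1/1 = 1: (m_2, d_2) = (m_1, d_1) = (44, 1), so from here the quotient a_1 repeats; the period length is 1.
So sqrt(1937) = [44; (88)] with period length k = 1.
k is odd, so (p_{k-1}, q_{k-1}) only solves x^2 - 1937y^2 = -1 and the fundamental solution of x^2 - 1937y^2 = 1 is (p_{2k-1}, q_{2k-1}) = (p_1, q_1); compute convergents through index 1, running through the period twice.
Convergents (p_i = a_i*p_{i-1} + p_{i-2}, q_i = a_i*q_{i-1} + q_{i-2} with p_{-2}=0, p_{-1}=1, q_{-2}=1, q_{-1}=0):
  i=0: a_0=44, p_0 = 44*1 + 0 = 44, q_0 = 44*0 + 1 = 1.
  i=1: a_1=88, p_1 = 88*44 + 1 = 3873, q_1 = 88*1 + 0 = 88.
Indeed p_0^2 - 1937*q_0^2 = 1936 - 1937 = -1, not +1.
Check: 3873^2 - 1937*88^2 = 15000129 - 15000128 = 1, so (x, y) = (3873, 88) solves the equation, and by the theorem it is the least positive solution.

(x, y) = (3873, 88)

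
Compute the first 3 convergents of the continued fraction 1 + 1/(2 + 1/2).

Using the convergent recurrence p_i = a_i*p_{i-1} + p_{i-2}, q_i = a_i*q_{i-1} + q_{i-2} with p_{-2}=0, p_{-1}=1, q_{-2}=1, q_{-1}=0:
  i=0: a_0=1, p_0 = 1*1 + 0 = 1, q_0 = 1*0 + 1 = 1.
  i=1: a_1=2, p_1 = 2*1 + 1 = 3, q_1 = 2*1 + 0 = 2.
  i=2: a_2=2, p_2 = 2*3 + 1 = 7, q_2 = 2*2 + 1 = 5.

1/1, 3/2, 7/5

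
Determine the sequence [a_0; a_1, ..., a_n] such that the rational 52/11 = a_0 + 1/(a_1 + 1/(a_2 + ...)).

[4; 1, 2, 1, 2]

Run the Euclidean algorithm on 52 and 11; the successive quotients are the partial quotients a_0, a_1, ... (each step inverts the fractional part left over by the previous one):
  52 = 4*11 + 8, so a_0 = 4.
  11 = 1*8 + 3, so a_1 = 1.
  8 = 2*3 + 2, so a_2 = 2.
  3 = 1*2 + 1, so a_3 = 1.
  2 = 2*1 + 0, so a_4 = 2.
The remainder reaches 0 after 5 divisions, so the expansion has 5 partial quotients, read off in order.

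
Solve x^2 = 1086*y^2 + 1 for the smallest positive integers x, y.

(x, y) = (725, 22)

First expand sqrt(1086) as a continued fraction. With x_i = (sqrt(1086) + m_i)/d_i and (m_0, d_0) = (0, 1): a_0 = floor(sqrt(1086)) = 32, since 32^2 = 1024 <= 1086 < 1089 = 33^2.
Iterate m_{i+1} = d_i*a_i - m_i, d_{i+1} = (1086 - m_{i+1}^2)/d_i, a_{i+1} = floor((a_0 + m_{i+1})/d_{i+1}):
  m_1 = 1*32 - 0 = 32, d_1 = (1086 - 32^2)/1 = 62/1 = 62, a_1 = floor((32 + 32)/62) = 1.
  m_2 = 62*1 - 32 = 30, d_2 = (1086 - 30^2)/62 = 186/62 = 3, a_2 = floor((32 + 30)/3) = 20.
  m_3 = 3*20 - 30 = 30, d_3 = (1086 - 30^2)/3 = 186/3 = 62, a_3 = floor((32 + 30)/62) = 1.
  m_4 = 62*1 - 30 = 32, d_4 = (1086 - 32^2)/62 = 62/62 = 1, a_4 = floor((32 + 32)/1) = 64.
  m_5 = 1*64 - 32 = 32, d_5 = (1086 - 32^2)/1 = 62/1 = 62: (m_5, d_5) = (m_1, d_1) = (32, 62), so from here the quotients repeat a_1, ..., a_4; the period length is 4.
So sqrt(1086) = [32; (1, 20, 1, 64)] with period length k = 4.
k is even, so the fundamental solution of x^2 - 1086y^2 = 1 is (p_{k-1}, q_{k-1}) = (p_3, q_3); compute convergents through index 3.
Convergents (p_i = a_i*p_{i-1} + p_{i-2}, q_i = a_i*q_{i-1} + q_{i-2} with p_{-2}=0, p_{-1}=1, q_{-2}=1, q_{-1}=0):
  i=0: a_0=32, p_0 = 32*1 + 0 = 32, q_0 = 32*0 + 1 = 1.
  i=1: a_1=1, p_1 = 1*32 + 1 = 33, q_1 = 1*1 + 0 = 1.
  i=2: a_2=20, p_2 = 20*33 + 32 = 692, q_2 = 20*1 + 1 = 21.
  i=3: a_3=1, p_3 = 1*692 + 33 = 725, q_3 = 1*21 + 1 = 22.
Check: 725^2 - 1086*22^2 = 525625 - 525624 = 1, so (x, y) = (725, 22) solves the equation, and by the theorem it is the least positive solution.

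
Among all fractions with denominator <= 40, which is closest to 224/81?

Expand x = 224/81 as a continued fraction with the Euclidean algorithm:
  224 = 2*81 + 62, so a_0 = 2.
  81 = 1*62 + 19, so a_1 = 1.
  62 = 3*19 + 5, so a_2 = 3.
  19 = 3*5 + 4, so a_3 = 3.
  5 = 1*4 + 1, so a_4 = 1.
  4 = 4*1 + 0, so a_5 = 4.
so x = [2; 1, 3, 3, 1, 4].
Convergents (p_i = a_i*p_{i-1} + p_{i-2}, q_i = a_i*q_{i-1} + q_{i-2} with p_{-2}=0, p_{-1}=1, q_{-2}=1, q_{-1}=0), until the denominator exceeds 40:
  i=0: a_0=2, p_0 = 2*1 + 0 = 2, q_0 = 2*0 + 1 = 1.
  i=1: a_1=1, p_1 = 1*2 + 1 = 3, q_1 = 1*1 + 0 = 1.
  i=2: a_2=3, p_2 = 3*3 + 2 = 11, q_2 = 3*1 + 1 = 4.
  i=3: a_3=3, p_3 = 3*11 + 3 = 36, q_3 = 3*4 + 1 = 13.
  i=4: a_4=1, p_4 = 1*36 + 11 = 47, q_4 = 1*13 + 4 = 17.
  i=5: a_5=4, p_5 = 4*47 + 36 = 224, q_5 = 4*17 + 13 = 81.
q_5 = 81 > 40, so the last convergent with denominator <= 40 is p_4/q_4 = 47/17.
The closest fraction with denominator <= 40 is either p_4/q_4 or the intermediate fraction (k*p_4 + p_3)/(k*q_4 + q_3) with the largest k >= 1 whose denominator stays <= 40; these approach x as k grows, and every other convergent or intermediate fraction in range is farther away.
Largest k: floor((40 - q_3)/q_4) = floor((40 - 13)/17) = 1.
That gives (1*47 + 36)/(1*17 + 13) = 83/30.
Compare the errors: |x - 47/17| = |224*17 - 47*81|/(81*17) = 1/1377, and |x - 83/30| = |224*30 - 83*81|/(81*30) = 3/2430.
Cross-multiplying, 1*2430 = 2430 < 4131 = 3*1377, so 1/1377 is smaller: the convergent 47/17 is closer to x than 83/30.

47/17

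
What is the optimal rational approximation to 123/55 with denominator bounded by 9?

9/4

Expand x = 123/55 as a continued fraction with the Euclidean algorithm:
  123 = 2*55 + 13, so a_0 = 2.
  55 = 4*13 + 3, so a_1 = 4.
  13 = 4*3 + 1, so a_2 = 4.
  3 = 3*1 + 0, so a_3 = 3.
so x = [2; 4, 4, 3].
Convergents (p_i = a_i*p_{i-1} + p_{i-2}, q_i = a_i*q_{i-1} + q_{i-2} with p_{-2}=0, p_{-1}=1, q_{-2}=1, q_{-1}=0), until the denominator exceeds 9:
  i=0: a_0=2, p_0 = 2*1 + 0 = 2, q_0 = 2*0 + 1 = 1.
  i=1: a_1=4, p_1 = 4*2 + 1 = 9, q_1 = 4*1 + 0 = 4.
  i=2: a_2=4, p_2 = 4*9 + 2 = 38, q_2 = 4*4 + 1 = 17.
q_2 = 17 > 9, so the last convergent with denominator <= 9 is p_1/q_1 = 9/4.
The closest fraction with denominator <= 9 is either p_1/q_1 or the intermediate fraction (k*p_1 + p_0)/(k*q_1 + q_0) with the largest k >= 1 whose denominator stays <= 9; these approach x as k grows, and every other convergent or intermediate fraction in range is farther away.
Largest k: floor((9 - q_0)/q_1) = floor((9 - 1)/4) = 2.
That gives (2*9 + 2)/(2*4 + 1) = 20/9.
Compare the errors: |x - 9/4| = |123*4 - 9*55|/(55*4) = 3/220, and |x - 20/9| = |123*9 - 20*55|/(55*9) = 7/495.
Cross-multiplying, 3*495 = 1485 < 1540 = 7*220, so 3/220 is smaller: the convergent 9/4 is closer to x than 20/9.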